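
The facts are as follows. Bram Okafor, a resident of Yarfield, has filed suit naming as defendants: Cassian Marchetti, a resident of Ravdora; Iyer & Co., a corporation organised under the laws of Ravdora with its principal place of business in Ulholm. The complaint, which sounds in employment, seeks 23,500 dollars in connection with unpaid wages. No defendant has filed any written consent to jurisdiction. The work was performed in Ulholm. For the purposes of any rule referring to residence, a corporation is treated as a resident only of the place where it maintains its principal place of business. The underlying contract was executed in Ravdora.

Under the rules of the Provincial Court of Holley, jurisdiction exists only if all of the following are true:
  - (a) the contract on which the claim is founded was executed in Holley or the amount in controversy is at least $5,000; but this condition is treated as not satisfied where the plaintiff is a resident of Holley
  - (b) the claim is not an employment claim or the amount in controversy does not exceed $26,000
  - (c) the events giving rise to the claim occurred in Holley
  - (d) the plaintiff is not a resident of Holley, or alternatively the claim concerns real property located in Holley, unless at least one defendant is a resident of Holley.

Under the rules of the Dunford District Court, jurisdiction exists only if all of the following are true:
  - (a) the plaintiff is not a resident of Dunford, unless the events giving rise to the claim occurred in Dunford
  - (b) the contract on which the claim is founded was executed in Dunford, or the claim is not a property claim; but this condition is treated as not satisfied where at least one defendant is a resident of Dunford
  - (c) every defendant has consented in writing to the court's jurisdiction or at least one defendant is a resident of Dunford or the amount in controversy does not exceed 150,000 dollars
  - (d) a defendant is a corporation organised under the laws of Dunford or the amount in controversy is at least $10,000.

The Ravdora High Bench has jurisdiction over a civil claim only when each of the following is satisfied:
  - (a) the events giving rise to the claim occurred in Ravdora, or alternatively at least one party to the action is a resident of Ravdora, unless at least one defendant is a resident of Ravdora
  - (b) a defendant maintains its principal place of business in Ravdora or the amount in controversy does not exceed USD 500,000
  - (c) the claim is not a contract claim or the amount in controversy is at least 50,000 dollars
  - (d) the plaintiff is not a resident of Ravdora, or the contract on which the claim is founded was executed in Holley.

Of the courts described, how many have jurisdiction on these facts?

2

The Provincial Court of Holley:
  (a) The amount in controversy is $23,500, which meets the 5,000 dollars floor, so one alternative holds. The carve-out does not apply: the plaintiff resides in Yarfield, not Holley. Met.
  (b) The amount in controversy is USD 23,500, within the $26,000 ceiling, so this disjunct is met. Met.
  (c) The operative events occurred in Ulholm, not Holley. Fails.
  (d) The plaintiff resides in Yarfield, which is not Holley, so one alternative holds. Met.
  → At least one condition fails; no jurisdiction.
The Dunford District Court:
  (a) The plaintiff resides in Yarfield, which is not Dunford. Condition met.
  (b) The claim is an employment claim, not a property claim, so this disjunct is met. The exception is not triggered, since no defendant resides in Dunford (they reside in Ravdora, Ulholm). Met.
  (c) The amount in controversy is $23,500, within the USD 150,000 ceiling, so one alternative holds. Satisfied.
  (d) The amount in controversy is $23,500, which meets the $10,000 floor, which satisfies one of the alternatives. Condition met.
  → All conditions met; jurisdiction exists.
The Ravdora High Bench:
  (a) Cassian Marchetti resides in Ravdora, so this disjunct is met. Condition met.
  (b) The amount in controversy is 23,500 dollars, within the 500,000 dollars ceiling — that alternative is enough. Satisfied.
  (c) The claim is an employment claim, not a contract claim, so this disjunct is met. Satisfied.
  (d) The plaintiff resides in Yarfield, which is not Ravdora, which satisfies one of the alternatives. Met.
  → Every requirement is satisfied — jurisdiction.
Courts with jurisdiction: the Dunford District Court, the Ravdora High Bench — 2 in total.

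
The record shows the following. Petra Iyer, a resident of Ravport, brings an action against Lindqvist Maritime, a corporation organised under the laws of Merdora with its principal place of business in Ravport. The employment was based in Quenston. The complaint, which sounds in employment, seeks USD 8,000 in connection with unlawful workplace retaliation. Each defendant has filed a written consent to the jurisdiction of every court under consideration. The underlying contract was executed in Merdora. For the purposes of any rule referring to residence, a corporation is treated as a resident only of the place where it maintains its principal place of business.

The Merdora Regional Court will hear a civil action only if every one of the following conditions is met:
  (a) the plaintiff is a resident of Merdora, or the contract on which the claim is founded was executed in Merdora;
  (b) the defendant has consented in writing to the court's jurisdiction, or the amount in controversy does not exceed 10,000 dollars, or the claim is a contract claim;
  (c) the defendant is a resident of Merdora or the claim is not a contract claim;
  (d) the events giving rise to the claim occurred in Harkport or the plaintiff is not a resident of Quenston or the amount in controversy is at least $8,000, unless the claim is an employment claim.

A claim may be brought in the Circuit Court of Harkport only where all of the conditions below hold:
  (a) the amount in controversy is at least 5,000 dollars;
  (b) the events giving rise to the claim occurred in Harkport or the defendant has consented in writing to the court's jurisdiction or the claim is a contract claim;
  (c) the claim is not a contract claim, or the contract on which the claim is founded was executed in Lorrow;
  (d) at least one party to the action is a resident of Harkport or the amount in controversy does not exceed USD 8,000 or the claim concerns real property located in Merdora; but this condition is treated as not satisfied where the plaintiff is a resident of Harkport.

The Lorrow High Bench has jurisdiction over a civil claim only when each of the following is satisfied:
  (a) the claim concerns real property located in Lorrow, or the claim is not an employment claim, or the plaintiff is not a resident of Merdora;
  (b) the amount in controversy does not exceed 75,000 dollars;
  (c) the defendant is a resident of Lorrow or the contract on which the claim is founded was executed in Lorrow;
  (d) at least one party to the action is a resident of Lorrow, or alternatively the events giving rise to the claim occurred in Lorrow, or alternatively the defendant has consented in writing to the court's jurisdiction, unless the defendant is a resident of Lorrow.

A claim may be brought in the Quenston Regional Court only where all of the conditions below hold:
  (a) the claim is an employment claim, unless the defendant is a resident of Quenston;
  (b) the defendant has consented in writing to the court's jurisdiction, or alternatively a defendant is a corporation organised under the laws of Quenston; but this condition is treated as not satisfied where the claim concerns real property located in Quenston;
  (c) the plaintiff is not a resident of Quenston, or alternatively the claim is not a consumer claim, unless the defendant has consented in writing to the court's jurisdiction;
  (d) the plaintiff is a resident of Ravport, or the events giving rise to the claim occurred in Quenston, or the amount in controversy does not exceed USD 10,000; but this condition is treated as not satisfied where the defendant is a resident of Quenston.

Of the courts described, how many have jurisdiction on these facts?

The Merdora Regional Court:
  (a) The contract was executed in Merdora, so one alternative holds. Condition met.
  (b) Every defendant has filed written consent, so this disjunct is met. Satisfied.
  (c) The claim is an employment claim, not a contract claim, so one alternative holds. Met.
  (d) The plaintiff resides in Ravport, which is not Quenston, so this disjunct is met. Condition met.
  → Jurisdiction lies.
The Circuit Court of Harkport:
  (a) The amount in controversy is USD 8,000, which meets the $5,000 floor. Condition met.
  (b) Every defendant has filed written consent, so this disjunct is met. Satisfied.
  (c) The claim is an employment claim, not a contract claim, which satisfies one of the alternatives. Satisfied.
  (d) The amount in controversy is $8,000, within the USD 8,000 ceiling — that alternative is enough. The carve-out does not apply: the plaintiff resides in Ravport, not Harkport. Met.
  → Every requirement is satisfied — jurisdiction.
The Lorrow High Bench:
  (a) The plaintiff resides in Ravport, which is not Merdora — that alternative is enough. Met.
  (b) The amount in controversy is USD 8,000, within the $75,000 ceiling. Met.
  (c) The defendant resides in Ravport, not Lorrow; the contract was executed in Merdora, not Lorrow — no alternative holds. Fails.
  (d) Every defendant has filed written consent, which satisfies one of the alternatives. Met.
  → The court lacks jurisdiction.
The Quenston Regional Court:
  (a) The claim is an employment claim. Met.
  (b) Every defendant has filed written consent, which satisfies one of the alternatives. And the carve-out is inapplicable — the claim does not concern real property. Met.
  (c) The plaintiff resides in Ravport, which is not Quenston — that alternative is enough. Satisfied.
  (d) The plaintiff resides in Ravport — that alternative is enough. And the carve-out is inapplicable — the defendant resides in Ravport, not Quenston. Met.
  → Every requirement is satisfied — jurisdiction.
Courts with jurisdiction: the Merdora Regional Court, the Circuit Court of Harkport, the Quenston Regional Court — 3 in total.

3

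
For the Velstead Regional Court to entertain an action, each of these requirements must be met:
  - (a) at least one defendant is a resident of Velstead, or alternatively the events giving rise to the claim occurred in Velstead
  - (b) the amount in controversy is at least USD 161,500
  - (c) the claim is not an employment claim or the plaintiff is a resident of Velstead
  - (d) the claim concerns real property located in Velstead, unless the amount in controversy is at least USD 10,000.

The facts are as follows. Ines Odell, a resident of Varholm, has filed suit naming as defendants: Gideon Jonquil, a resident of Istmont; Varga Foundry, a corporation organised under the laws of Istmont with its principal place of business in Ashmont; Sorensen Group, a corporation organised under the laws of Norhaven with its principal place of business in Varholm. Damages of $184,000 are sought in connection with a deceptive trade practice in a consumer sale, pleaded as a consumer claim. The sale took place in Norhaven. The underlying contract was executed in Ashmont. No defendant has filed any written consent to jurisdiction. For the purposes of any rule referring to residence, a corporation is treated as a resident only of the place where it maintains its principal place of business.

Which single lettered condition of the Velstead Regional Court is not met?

The Velstead Regional Court:
  (a) No defendant resides in Velstead (they reside in Istmont, Ashmont, Varholm); the operative events occurred in Norhaven, not Velstead — none of the alternatives is met. Fails.
  (b) The amount in controversy is $184,000, which meets the 161,500 dollars floor. Satisfied.
  (c) The claim is a consumer claim, not an employment claim, which satisfies one of the alternatives. Satisfied.
  (d) The claim does not concern real property. But the amount in controversy is USD 184,000, which meets the $10,000 floor, and the 'unless' clause therefore excuses the requirement. Satisfied.
Only condition (a) fails.

(a)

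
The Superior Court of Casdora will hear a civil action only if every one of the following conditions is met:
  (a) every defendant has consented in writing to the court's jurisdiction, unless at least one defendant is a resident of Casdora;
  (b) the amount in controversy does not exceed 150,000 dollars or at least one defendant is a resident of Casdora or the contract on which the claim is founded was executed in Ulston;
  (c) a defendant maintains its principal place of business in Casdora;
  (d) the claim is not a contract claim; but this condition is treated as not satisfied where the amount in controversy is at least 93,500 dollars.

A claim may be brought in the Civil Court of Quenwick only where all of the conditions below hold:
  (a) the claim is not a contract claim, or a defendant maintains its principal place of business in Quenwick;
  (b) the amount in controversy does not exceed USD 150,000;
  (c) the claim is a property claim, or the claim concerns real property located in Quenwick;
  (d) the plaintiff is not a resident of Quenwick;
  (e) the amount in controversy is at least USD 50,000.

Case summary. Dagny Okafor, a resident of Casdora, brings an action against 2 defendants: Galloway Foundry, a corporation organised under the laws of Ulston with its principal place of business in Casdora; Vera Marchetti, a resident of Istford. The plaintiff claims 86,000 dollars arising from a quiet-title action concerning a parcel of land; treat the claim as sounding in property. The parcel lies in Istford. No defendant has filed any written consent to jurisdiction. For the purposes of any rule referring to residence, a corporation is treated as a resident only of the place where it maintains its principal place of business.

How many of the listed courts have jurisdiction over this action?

2

The Superior Court of Casdora:
  (a) No such written consent has been filed. However, Galloway Foundry resides in Casdora, so the 'unless' proviso supplies this condition. Met.
  (b) The amount in controversy is 86,000 dollars, within the USD 150,000 ceiling — that alternative is enough. Met.
  (c) Galloway Foundry has its principal place of business in Casdora. Condition met.
  (d) The claim is a property claim, not a contract claim. The carve-out does not apply: the amount in controversy is USD 86,000, below the 93,500 dollars floor. Condition met.
  → All conditions met; jurisdiction exists.
The Civil Court of Quenwick:
  (a) The claim is a property claim, not a contract claim, which satisfies one of the alternatives. Condition met.
  (b) The amount in controversy is USD 86,000, within the USD 150,000 ceiling. Condition met.
  (c) The claim is a property claim, which satisfies one of the alternatives. Condition met.
  (d) The plaintiff resides in Casdora, which is not Quenwick. Condition met.
  (e) The amount in controversy is USD 86,000, which meets the $50,000 floor. Condition met.
  → The court has jurisdiction.
Courts with jurisdiction: the Superior Court of Casdora, the Civil Court of Quenwick — 2 in total.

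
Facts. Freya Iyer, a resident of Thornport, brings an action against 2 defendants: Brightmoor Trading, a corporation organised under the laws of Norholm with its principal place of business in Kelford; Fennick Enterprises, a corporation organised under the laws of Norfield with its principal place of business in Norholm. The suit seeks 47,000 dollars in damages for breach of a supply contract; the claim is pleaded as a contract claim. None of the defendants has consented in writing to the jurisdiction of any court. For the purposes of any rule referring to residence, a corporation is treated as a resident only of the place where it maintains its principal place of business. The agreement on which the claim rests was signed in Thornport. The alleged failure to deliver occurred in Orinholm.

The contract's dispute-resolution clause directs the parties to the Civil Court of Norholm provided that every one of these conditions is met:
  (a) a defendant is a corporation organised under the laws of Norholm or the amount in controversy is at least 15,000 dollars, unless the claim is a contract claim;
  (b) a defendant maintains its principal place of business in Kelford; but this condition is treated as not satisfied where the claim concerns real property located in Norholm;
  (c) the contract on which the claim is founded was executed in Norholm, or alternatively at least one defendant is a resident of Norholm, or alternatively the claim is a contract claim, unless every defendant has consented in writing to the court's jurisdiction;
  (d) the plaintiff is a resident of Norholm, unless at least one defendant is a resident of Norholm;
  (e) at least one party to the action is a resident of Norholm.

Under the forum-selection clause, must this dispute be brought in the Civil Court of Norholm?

Yes

The Civil Court of Norholm:
  (a) Brightmoor Trading is organised under the laws of Norholm, so one alternative holds. Met.
  (b) Brightmoor Trading has its principal place of business in Kelford. The carve-out does not apply: the claim does not concern real property. Met.
  (c) Fennick Enterprises resides in Norholm, so one alternative holds. Met.
  (d) The plaintiff resides in Thornport, not Norholm. But Fennick Enterprises resides in Norholm, and the 'unless' clause therefore excuses the requirement. Condition met.
  (e) Fennick Enterprises resides in Norholm. Condition met.
  → The clause applies.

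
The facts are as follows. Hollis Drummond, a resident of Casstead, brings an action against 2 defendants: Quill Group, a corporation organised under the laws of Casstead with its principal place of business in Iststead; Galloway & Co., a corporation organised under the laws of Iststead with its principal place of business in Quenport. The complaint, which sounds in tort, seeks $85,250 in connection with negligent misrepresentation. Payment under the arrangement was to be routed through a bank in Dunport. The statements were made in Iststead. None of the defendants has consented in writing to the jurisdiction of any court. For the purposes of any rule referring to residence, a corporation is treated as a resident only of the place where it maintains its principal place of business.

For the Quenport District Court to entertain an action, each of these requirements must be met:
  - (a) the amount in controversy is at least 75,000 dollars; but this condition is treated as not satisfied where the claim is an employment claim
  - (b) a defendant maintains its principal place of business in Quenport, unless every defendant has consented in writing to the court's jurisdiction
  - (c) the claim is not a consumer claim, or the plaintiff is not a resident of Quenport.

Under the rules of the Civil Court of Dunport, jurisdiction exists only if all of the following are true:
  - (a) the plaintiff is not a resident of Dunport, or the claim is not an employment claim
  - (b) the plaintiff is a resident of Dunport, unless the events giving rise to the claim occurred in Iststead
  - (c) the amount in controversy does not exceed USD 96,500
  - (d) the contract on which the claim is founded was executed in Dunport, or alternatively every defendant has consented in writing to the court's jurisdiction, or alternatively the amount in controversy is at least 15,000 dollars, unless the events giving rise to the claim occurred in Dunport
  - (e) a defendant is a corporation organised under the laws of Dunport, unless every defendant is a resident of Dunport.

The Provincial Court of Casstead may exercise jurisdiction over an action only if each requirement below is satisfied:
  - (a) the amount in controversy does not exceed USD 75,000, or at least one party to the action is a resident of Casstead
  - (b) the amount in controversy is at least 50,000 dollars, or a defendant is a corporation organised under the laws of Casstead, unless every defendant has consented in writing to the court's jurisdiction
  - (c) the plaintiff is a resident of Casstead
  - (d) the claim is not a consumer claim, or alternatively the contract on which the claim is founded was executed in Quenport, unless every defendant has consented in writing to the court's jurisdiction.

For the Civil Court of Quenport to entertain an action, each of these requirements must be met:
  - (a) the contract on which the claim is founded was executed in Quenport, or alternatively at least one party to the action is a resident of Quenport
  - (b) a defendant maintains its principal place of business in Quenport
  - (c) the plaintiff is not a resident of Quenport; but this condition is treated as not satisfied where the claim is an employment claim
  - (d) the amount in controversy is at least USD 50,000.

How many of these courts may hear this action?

3

The Quenport District Court:
  (a) The amount in controversy is USD 85,250, which meets the 75,000 dollars floor. The exception is not triggered, since the claim is a tort claim, not an employment claim. Satisfied.
  (b) Galloway & Co. has its principal place of business in Quenport. Condition met.
  (c) The claim is a tort claim, not a consumer claim, which satisfies one of the alternatives. Satisfied.
  → Every requirement is satisfied — jurisdiction.
The Civil Court of Dunport:
  (a) The plaintiff resides in Casstead, which is not Dunport — that alternative is enough. Met.
  (b) The plaintiff resides in Casstead, not Dunport. However, the operative events occurred in Iststead, so the 'unless' proviso supplies this condition. Condition met.
  (c) The amount in controversy is USD 85,250, within the 96,500 dollars ceiling. Met.
  (d) The amount in controversy is USD 85,250, which meets the 15,000 dollars floor — that alternative is enough. Condition met.
  (e) The corporate defendant(s) are organised in Casstead, Iststead, not Dunport. Nor does the 'unless' clause help: the defendants reside as follows — Quill Group in Iststead, Galloway & Co. in Quenport — not all in Dunport. Fails.
  → Not every requirement is met — no jurisdiction.
The Provincial Court of Casstead:
  (a) Hollis Drummond resides in Casstead — that alternative is enough. Met.
  (b) The amount in controversy is 85,250 dollars, which meets the $50,000 floor, so this disjunct is met. Condition met.
  (c) The plaintiff resides in Casstead. Condition met.
  (d) The claim is a tort claim, not a consumer claim, which satisfies one of the alternatives. Condition met.
  → The court has jurisdiction.
The Civil Court of Quenport:
  (a) Galloway & Co. resides in Quenport, so this disjunct is met. Condition met.
  (b) Galloway & Co. has its principal place of business in Quenport. Condition met.
  (c) The plaintiff resides in Casstead, which is not Quenport. And the carve-out is inapplicable — the claim is a tort claim, not an employment claim. Condition met.
  (d) The amount in controversy is 85,250 dollars, which meets the USD 50,000 floor. Satisfied.
  → The court has jurisdiction.
Courts with jurisdiction: the Quenport District Court, the Provincial Court of Casstead, the Civil Court of Quenport — 3 in total.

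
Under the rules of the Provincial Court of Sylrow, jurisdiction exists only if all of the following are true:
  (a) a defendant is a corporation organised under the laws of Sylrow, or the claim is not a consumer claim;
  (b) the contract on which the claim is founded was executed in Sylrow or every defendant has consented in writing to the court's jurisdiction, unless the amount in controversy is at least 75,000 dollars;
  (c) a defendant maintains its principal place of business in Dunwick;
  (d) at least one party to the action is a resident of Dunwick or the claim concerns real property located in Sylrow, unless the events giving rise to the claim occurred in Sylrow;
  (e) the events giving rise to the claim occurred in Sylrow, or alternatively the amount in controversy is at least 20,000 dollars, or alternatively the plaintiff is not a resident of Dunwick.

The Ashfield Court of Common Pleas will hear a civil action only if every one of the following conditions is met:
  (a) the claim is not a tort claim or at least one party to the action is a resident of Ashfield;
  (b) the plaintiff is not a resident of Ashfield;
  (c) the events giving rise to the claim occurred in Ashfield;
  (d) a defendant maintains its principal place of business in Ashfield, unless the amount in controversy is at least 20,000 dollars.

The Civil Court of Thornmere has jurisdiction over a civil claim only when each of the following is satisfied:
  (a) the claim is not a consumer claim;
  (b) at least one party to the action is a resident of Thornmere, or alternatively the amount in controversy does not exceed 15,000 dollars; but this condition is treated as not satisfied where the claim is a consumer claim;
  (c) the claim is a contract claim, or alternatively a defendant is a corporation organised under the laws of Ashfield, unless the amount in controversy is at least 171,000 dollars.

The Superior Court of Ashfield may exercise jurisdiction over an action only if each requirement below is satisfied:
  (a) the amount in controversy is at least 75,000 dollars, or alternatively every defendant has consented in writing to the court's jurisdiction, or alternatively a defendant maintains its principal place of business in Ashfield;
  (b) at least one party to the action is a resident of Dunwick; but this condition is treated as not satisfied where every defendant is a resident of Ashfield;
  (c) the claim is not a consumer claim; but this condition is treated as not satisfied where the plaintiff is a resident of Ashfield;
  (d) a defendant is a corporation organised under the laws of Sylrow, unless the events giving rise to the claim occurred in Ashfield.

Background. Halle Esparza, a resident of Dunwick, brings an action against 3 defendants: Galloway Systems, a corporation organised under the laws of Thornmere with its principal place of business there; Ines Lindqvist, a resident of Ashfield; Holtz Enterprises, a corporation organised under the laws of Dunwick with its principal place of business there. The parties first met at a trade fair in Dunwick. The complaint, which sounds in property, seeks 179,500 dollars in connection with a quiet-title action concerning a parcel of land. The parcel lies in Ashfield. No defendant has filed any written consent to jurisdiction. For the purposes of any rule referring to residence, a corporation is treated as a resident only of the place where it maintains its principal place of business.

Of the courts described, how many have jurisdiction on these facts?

4

The Provincial Court of Sylrow:
  (a) The claim is a property claim, not a consumer claim, so this disjunct is met. Met.
  (b) No contract (and hence no place of execution) is alleged; no such written consent has been filed — none of the alternatives is met. But the amount in controversy is 179,500 dollars, which meets the $75,000 floor, and the 'unless' clause therefore excuses the requirement. Condition met.
  (c) Holtz Enterprises has its principal place of business in Dunwick. Met.
  (d) Halle Esparza resides in Dunwick — that alternative is enough. Met.
  (e) The amount in controversy is USD 179,500, which meets the 20,000 dollars floor — that alternative is enough. Met.
  → The court has jurisdiction.
The Ashfield Court of Common Pleas:
  (a) The claim is a property claim, not a tort claim, so this disjunct is met. Met.
  (b) The plaintiff resides in Dunwick, which is not Ashfield. Condition met.
  (c) The operative events occurred in Ashfield. Condition met.
  (d) The corporate defendant(s) have their principal place of business in Dunwick, Thornmere, not Ashfield. But the amount in controversy is $179,500, which meets the $20,000 floor, and the 'unless' clause therefore excuses the requirement. Condition met.
  → Every requirement is satisfied — jurisdiction.
The Civil Court of Thornmere:
  (a) The claim is a property claim, not a consumer claim. Satisfied.
  (b) Galloway Systems resides in Thornmere, so one alternative holds. The carve-out does not apply: the claim is a property claim, not a consumer claim. Met.
  (c) The claim is a property claim, not a contract claim; the corporate defendant(s) are organised in Dunwick, Thornmere, not Ashfield — every alternative fails. The proviso rescues it, though: the amount in controversy is $179,500, which meets the USD 171,000 floor. Condition met.
  → Every requirement is satisfied — jurisdiction.
The Superior Court of Ashfield:
  (a) The amount in controversy is $179,500, which meets the $75,000 floor, so this disjunct is met. Satisfied.
  (b) Halle Esparza resides in Dunwick. And the carve-out is inapplicable — the defendants reside as follows — Galloway Systems in Thornmere, Ines Lindqvist in Ashfield, Holtz Enterprises in Dunwick — not all in Ashfield. Condition met.
  (c) The claim is a property claim, not a consumer claim. The exception is not triggered, since the plaintiff resides in Dunwick, not Ashfield. Satisfied.
  (d) The corporate defendant(s) are organised in Dunwick, Thornmere, not Sylrow. However, the operative events occurred in Ashfield, so the 'unless' proviso supplies this condition. Condition met.
  → The court has jurisdiction.
Courts with jurisdiction: the Provincial Court of Sylrow, the Ashfield Court of Common Pleas, the Civil Court of Thornmere, the Superior Court of Ashfield — 4 in total.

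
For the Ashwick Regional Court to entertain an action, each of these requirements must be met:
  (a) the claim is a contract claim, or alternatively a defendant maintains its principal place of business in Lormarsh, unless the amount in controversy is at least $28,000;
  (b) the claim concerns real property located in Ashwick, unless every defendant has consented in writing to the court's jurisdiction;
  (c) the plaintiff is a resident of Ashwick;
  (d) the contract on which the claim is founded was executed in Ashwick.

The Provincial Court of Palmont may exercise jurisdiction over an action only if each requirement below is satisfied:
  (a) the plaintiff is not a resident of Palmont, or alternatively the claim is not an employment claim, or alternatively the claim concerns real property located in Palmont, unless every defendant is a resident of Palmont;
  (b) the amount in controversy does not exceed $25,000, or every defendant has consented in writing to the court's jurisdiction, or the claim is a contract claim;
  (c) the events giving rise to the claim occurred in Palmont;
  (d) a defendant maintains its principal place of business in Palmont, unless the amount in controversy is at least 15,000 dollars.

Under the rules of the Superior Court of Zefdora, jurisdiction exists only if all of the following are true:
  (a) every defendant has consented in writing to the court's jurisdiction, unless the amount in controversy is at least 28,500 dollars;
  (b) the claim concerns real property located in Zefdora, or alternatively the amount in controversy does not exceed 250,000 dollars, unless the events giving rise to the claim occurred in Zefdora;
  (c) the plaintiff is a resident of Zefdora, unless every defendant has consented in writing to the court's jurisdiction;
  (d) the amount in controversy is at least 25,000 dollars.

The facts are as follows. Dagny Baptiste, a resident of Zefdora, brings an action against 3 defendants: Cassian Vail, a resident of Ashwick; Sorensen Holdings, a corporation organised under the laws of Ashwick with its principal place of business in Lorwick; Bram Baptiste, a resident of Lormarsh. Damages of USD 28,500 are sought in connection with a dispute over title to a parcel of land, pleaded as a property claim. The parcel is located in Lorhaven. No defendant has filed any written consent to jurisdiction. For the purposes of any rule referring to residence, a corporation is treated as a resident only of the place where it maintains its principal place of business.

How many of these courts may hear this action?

The Ashwick Regional Court:
  (a) The claim is a property claim, not a contract claim; the corporate defendant(s) have their principal place of business in Lorwick, not Lormarsh — no alternative holds. The proviso rescues it, though: the amount in controversy is $28,500, which meets the 28,000 dollars floor. Met.
  (b) The property lies in Lorhaven, not Ashwick. Nor does the 'unless' clause help: no such written consent has been filed. Fails.
  (c) The plaintiff resides in Zefdora, not Ashwick. Condition not met.
  (d) No contract (and hence no place of execution) is alleged. Not satisfied.
  → At least one condition fails; no jurisdiction.
The Provincial Court of Palmont:
  (a) The plaintiff resides in Zefdora, which is not Palmont — that alternative is enough. Condition met.
  (b) The amount in controversy is $28,500, above the $25,000 ceiling; no such written consent has been filed; the claim is a property claim, not a contract claim — none of the alternatives is met. Not met.
  (c) The operative events occurred in Lorhaven, not Palmont. Fails.
  (d) The corporate defendant(s) have their principal place of business in Lorwick, not Palmont. But the amount in controversy is 28,500 dollars, which meets the 15,000 dollars floor, and the 'unless' clause therefore excuses the requirement. Met.
  → The court lacks jurisdiction.
The Superior Court of Zefdora:
  (a) No such written consent has been filed. The proviso rescues it, though: the amount in controversy is 28,500 dollars, which meets the USD 28,500 floor. Satisfied.
  (b) The amount in controversy is 28,500 dollars, within the USD 250,000 ceiling, which satisfies one of the alternatives. Satisfied.
  (c) The plaintiff resides in Zefdora. Satisfied.
  (d) The amount in controversy is $28,500, which meets the 25,000 dollars floor. Condition met.
  → The court has jurisdiction.
Courts with jurisdiction: the Superior Court of Zefdora — 1 in total.

1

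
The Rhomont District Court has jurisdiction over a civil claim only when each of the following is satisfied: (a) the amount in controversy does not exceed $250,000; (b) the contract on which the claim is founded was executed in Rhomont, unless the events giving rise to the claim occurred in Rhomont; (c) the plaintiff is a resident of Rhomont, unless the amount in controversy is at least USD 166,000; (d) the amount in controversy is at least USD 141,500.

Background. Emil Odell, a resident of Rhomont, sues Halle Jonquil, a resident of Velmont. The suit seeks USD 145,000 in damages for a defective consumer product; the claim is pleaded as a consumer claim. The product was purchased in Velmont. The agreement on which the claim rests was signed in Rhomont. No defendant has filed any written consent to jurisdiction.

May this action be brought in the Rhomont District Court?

Yes

The Rhomont District Court:
  (a) The amount in controversy is USD 145,000, within the 250,000 dollars ceiling. Met.
  (b) The contract was executed in Rhomont. Met.
  (c) The plaintiff resides in Rhomont. Condition met.
  (d) The amount in controversy is $145,000, which meets the USD 141,500 floor. Met.
  → Jurisdiction lies.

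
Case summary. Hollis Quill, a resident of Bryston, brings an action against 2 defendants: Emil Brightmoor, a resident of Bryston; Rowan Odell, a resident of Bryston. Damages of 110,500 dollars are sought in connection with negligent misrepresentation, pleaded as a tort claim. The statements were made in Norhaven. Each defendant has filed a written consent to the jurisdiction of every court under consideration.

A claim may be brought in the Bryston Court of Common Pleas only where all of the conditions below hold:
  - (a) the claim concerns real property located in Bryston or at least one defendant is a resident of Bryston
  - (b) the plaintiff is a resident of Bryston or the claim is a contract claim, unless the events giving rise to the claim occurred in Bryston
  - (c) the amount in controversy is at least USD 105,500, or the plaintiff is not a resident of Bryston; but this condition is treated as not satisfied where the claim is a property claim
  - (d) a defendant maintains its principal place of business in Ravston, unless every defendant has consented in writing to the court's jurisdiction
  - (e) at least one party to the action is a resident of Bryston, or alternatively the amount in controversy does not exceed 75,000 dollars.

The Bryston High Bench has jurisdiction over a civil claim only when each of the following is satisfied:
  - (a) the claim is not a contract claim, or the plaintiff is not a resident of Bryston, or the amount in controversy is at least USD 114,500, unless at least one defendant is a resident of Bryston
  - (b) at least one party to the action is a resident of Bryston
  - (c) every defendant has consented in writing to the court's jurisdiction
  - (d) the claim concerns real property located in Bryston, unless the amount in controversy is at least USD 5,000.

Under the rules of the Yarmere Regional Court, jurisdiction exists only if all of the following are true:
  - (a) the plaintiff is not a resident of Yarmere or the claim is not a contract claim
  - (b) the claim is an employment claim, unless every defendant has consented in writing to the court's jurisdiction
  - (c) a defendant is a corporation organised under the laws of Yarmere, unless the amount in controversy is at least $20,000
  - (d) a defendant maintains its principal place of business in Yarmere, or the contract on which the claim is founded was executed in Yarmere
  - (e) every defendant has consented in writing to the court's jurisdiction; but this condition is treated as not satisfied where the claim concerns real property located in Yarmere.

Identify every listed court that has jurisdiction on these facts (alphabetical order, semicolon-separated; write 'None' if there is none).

the Bryston Court of Common Pleas; the Bryston High Bench

The Bryston Court of Common Pleas:
  (a) Emil Brightmoor resides in Bryston, which satisfies one of the alternatives. Condition met.
  (b) The plaintiff resides in Bryston, so this disjunct is met. Satisfied.
  (c) The amount in controversy is $110,500, which meets the 105,500 dollars floor, so this disjunct is met. The carve-out does not apply: the claim is a tort claim, not a property claim. Condition met.
  (d) No defendant is a corporation. The proviso rescues it, though: every defendant has filed written consent. Met.
  (e) Hollis Quill resides in Bryston — that alternative is enough. Met.
  → Every requirement is satisfied — jurisdiction.
The Bryston High Bench:
  (a) The claim is a tort claim, not a contract claim, so one alternative holds. Satisfied.
  (b) Hollis Quill resides in Bryston. Satisfied.
  (c) Every defendant has filed written consent. Met.
  (d) The claim does not concern real property. However, the amount in controversy is $110,500, which meets the $5,000 floor, so the 'unless' proviso supplies this condition. Met.
  → Every requirement is satisfied — jurisdiction.
The Yarmere Regional Court:
  (a) The plaintiff resides in Bryston, which is not Yarmere, so this disjunct is met. Satisfied.
  (b) The claim is a tort claim, not an employment claim. But every defendant has filed written consent, and the 'unless' clause therefore excuses the requirement. Met.
  (c) No defendant is a corporation. But the amount in controversy is USD 110,500, which meets the $20,000 floor, and the 'unless' clause therefore excuses the requirement. Satisfied.
  (d) No defendant is a corporation; no contract (and hence no place of execution) is alleged — none of the alternatives is met. Not met.
  (e) Every defendant has filed written consent. The carve-out does not apply: the claim does not concern real property. Met.
  → No jurisdiction.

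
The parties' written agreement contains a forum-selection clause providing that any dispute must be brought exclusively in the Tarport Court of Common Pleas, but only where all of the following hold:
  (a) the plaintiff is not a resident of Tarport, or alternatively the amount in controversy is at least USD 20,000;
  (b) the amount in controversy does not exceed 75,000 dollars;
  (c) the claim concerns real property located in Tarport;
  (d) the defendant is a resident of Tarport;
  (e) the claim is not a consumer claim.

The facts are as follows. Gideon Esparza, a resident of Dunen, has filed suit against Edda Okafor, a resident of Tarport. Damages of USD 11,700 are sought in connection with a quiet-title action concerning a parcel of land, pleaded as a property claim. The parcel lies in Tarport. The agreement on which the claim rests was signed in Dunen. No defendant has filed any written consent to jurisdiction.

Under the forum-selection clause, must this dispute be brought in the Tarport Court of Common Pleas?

Yes

The Tarport Court of Common Pleas:
  (a) The plaintiff resides in Dunen, which is not Tarport, so one alternative holds. Met.
  (b) The amount in controversy is USD 11,700, within the USD 75,000 ceiling. Met.
  (c) The property lies in Tarport. Satisfied.
  (d) The defendant resides in Tarport. Condition met.
  (e) The claim is a property claim, not a consumer claim. Met.
  → The clause applies.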